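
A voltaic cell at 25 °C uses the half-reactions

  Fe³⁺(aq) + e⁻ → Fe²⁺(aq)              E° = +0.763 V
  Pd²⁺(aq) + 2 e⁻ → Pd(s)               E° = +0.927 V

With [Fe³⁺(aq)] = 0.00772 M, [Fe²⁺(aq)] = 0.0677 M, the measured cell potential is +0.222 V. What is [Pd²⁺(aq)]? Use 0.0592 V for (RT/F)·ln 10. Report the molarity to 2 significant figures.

1.2 M

Pd²⁺/Pd is the cathode (higher E°); E°cell = +0.927 − (+0.763) = +0.164 V with n = 2.
Since E = E° − (0.0592/n)·log Q, log Q = n(E° − E)/0.0592 = −1.959.
For Pd²⁺(aq) + 2 Fe²⁺(aq) → Pd(s) + 2 Fe³⁺(aq), the reaction quotient is Q = [Fe³⁺(aq)]^2 / ([Pd²⁺(aq)]·[Fe²⁺(aq)]^2).
Isolating [Pd²⁺(aq)] in Q = 10^{−1.959} yields log [Pd²⁺(aq)] = 0.073, i.e. 1.2 M.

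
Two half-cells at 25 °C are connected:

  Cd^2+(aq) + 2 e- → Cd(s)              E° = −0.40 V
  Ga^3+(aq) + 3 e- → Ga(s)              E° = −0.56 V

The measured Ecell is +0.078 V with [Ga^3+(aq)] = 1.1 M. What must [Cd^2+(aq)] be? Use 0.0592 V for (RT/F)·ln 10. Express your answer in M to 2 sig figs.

0.0018 M

With Cd²⁺/Cd at the cathode and Ga³⁺/Ga at the anode, E°cell = −0.40 − (−0.56) = +0.16 V (n = 6).
Since E = E° − (0.0592/n)·log Q, log Q = n(E° − E)/0.0592 = 8.311.
Balancing electrons gives 3 Cd^2+(aq) + 2 Ga(s) → 3 Cd(s) + 2 Ga^3+(aq); thus Q = [Ga^3+(aq)]^2 / [Cd^2+(aq)]^3.
Solving for the unknown gives log [Cd^2+(aq)] = −2.743, so [Cd^2+(aq)] ≈ 0.0018 M.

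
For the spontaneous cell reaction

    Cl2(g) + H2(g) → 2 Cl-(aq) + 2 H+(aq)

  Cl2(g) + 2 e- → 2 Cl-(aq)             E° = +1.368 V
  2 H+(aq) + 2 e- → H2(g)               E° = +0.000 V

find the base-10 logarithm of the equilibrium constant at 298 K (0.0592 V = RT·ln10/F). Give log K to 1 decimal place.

The Cl₂/Cl⁻ couple is reduced (cathode); E°cell = +1.368 − (+0.000) = +1.368 V with n = 2.
At equilibrium E = 0, so log K = nE°cell / 0.0592 = (2)(+1.368) / 0.0592 = 46.2.

log K = 46.2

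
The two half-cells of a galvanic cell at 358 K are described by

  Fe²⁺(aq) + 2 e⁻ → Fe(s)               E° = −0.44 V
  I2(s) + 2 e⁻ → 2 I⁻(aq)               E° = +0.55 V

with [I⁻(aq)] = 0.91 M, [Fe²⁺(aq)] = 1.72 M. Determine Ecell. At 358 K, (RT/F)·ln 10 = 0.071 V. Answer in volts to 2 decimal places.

I₂/I⁻ is reduced (cathode, E° = +0.55 V) and Fe²⁺/Fe is oxidized (anode).
E°cell = +0.55 − (−0.44) = +0.99 V, with n = 2 electrons transferred.
Balancing gives I2(s) + Fe(s) → 2 I⁻(aq) + Fe²⁺(aq); hence Q = [I⁻(aq)]^2·[Fe²⁺(aq)] = 1.42 (log Q = 0.154).
E = E° − (0.071/n)·log Q = +0.99 − (0.071/2)(0.154) = +0.98 V.

+0.98 V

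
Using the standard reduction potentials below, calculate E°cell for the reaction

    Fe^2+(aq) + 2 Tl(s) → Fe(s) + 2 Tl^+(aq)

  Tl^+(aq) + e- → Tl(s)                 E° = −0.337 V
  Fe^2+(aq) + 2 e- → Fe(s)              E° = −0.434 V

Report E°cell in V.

−0.097 V

In the reaction as written, Fe^2+(aq) is reduced (cathode) and Tl^+(aq) is produced by oxidation at the anode.
E°cell = E°(cathode) − E°(anode) = −0.434 − (−0.337) = −0.097 V.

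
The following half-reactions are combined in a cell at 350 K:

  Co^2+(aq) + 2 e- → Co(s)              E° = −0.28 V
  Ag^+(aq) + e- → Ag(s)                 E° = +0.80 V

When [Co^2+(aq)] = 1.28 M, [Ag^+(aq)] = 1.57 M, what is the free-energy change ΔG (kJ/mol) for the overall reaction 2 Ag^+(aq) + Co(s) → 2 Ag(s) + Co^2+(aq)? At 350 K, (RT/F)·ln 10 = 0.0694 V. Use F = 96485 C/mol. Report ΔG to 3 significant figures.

−210 kJ/mol

The standard cell potential is +0.80 − (−0.28) = +1.08 V, with n = 2 electrons in the balanced equation.
Q = [Co^2+(aq)] / [Ag^+(aq)]^2 = 0.519, so log Q = −0.285 and E = +1.08 − (0.0694/2)(−0.285) = +1.0899 V.
ΔG = −nFE = −(2)(96485)(+1.0899) J/mol = −210 kJ/mol.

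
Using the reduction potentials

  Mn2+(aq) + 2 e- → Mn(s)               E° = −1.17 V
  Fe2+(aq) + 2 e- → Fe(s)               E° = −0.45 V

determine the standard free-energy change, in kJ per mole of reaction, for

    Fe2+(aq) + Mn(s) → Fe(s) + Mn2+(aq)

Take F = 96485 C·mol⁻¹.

−139 kJ/mol

In the reaction as written Fe2+(aq) is reduced, so the Fe²⁺/Fe couple is the cathode and Mn²⁺/Mn is the anode.
E°cell = −0.45 − (−1.17) = +0.72 V; balancing electrons gives n = 2.
ΔG° = −nFE°cell = −(2)(96485)(+0.72) J/mol = −139 kJ/mol.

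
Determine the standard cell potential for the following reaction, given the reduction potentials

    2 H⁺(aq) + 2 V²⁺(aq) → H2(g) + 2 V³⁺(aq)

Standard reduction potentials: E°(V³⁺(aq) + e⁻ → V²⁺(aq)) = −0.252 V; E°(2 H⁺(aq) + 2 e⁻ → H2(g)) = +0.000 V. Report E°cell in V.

+0.252 V

In the reaction as written, H⁺(aq) is reduced (cathode) and V³⁺(aq) is produced by oxidation at the anode.
E°cell = E°(cathode) − E°(anode) = +0.000 − (−0.252) = +0.252 V.
The positive value indicates the reaction is spontaneous as written.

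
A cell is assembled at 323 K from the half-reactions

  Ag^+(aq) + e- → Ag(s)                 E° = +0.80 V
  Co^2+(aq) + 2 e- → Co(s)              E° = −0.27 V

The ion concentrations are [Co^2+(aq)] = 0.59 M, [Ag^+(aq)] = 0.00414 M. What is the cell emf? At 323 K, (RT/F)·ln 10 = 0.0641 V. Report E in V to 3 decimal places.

+0.925 V

The Ag⁺/Ag couple has the more positive E°, so it is the cathode; Co²⁺/Co is the anode.
The standard potential is +0.80 − (−0.27) = +1.07 V and the balanced reaction transfers n = 2 electrons.
The balanced reaction is 2 Ag^+(aq) + Co(s) → 2 Ag(s) + Co^2+(aq), so Q = [Co^2+(aq)] / [Ag^+(aq)]^2 = 3.44×10^4 and log Q = 4.537.
By the Nernst equation, E = +1.07 − (0.0641/2)·(4.537) = +0.925 V.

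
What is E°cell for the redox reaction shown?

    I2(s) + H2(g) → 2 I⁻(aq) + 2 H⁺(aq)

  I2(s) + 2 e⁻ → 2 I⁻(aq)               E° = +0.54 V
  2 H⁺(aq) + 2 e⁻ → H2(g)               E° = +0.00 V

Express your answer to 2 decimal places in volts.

+0.54 V

In the reaction as written, I2(s) is reduced (cathode) and H⁺(aq) is produced by oxidation at the anode.
E°cell = E°(cathode) − E°(anode) = +0.54 − (+0.00) = +0.54 V.
The positive value indicates the reaction is spontaneous as written.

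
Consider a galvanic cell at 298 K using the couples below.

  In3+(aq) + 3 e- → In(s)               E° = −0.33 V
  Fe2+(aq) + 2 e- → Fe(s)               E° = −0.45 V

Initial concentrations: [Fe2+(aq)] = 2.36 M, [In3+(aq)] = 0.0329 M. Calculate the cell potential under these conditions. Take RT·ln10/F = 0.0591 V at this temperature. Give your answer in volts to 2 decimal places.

Since E°(In³⁺/In) > E°(Fe²⁺/Fe), In³⁺/In serves as the cathode.
The standard potential is −0.33 − (−0.45) = +0.12 V and the balanced reaction transfers n = 6 electrons.
The balanced reaction is 2 In3+(aq) + 3 Fe(s) → 2 In(s) + 3 Fe2+(aq), so Q = [Fe2+(aq)]^3 / [In3+(aq)]^2 = 1.21×10^4 and log Q = 4.084.
E = E° − (0.0591/n)·log Q = +0.12 − (0.0591/6)(4.084) = +0.08 V.

+0.08 V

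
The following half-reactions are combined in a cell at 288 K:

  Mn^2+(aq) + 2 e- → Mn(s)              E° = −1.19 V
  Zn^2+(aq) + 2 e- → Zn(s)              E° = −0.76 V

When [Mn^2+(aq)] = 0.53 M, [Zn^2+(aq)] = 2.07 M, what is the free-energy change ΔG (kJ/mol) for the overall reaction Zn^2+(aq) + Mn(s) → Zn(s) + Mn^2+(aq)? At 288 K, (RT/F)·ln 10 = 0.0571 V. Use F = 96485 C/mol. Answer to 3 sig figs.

With Zn²⁺/Zn reduced at the cathode, E°cell = −0.76 − (−1.19) = +0.43 V and n = 2.
The reaction quotient is [Mn^2+(aq)] / [Zn^2+(aq)] = 0.256; by Nernst, E = +0.43 − (0.0571/2)(−0.592) = +0.4469 V.
Then ΔG = −nFE = −2 × 96485 × +0.4469 J/mol = −86.2 kJ/mol.

−86.2 kJ/mol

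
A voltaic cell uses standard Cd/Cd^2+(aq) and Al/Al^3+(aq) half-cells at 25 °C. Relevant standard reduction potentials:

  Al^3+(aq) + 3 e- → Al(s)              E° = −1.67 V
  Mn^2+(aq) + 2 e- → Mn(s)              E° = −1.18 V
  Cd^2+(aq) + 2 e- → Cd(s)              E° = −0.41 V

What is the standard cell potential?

+1.26 V

Of the two couples in this cell, the one with the more positive reduction potential is reduced at the cathode: here that is Cd²⁺/Cd (−0.41 V); Al³⁺/Al (−1.67 V) is the anode.
E°cell = E°(cathode) − E°(anode) = −0.41 − (−1.67) = +1.26 V.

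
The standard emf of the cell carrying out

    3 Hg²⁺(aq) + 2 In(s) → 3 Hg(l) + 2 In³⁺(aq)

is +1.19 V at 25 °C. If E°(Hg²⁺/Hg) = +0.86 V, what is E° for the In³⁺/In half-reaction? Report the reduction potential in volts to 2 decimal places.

In the reaction as written the Hg²⁺/Hg couple is reduced (cathode) and In³⁺/In is oxidized (anode), so E°cell = E°(Hg²⁺/Hg) − E°(In³⁺/In).
E°(In³⁺/In) = E°(cathode) − E°cell = +0.86 − (+1.19) = −0.33 V.

−0.33 V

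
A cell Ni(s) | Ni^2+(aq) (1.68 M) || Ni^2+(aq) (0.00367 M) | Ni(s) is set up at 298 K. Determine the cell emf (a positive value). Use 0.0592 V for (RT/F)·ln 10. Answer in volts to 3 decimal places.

For a concentration cell E°cell = 0, since both electrodes use the same couple.
The compartment with the higher Ni^2+(aq) concentration (1.68 M) acts as the cathode; ions are reduced there and produced at the dilute (0.00367 M) anode.
With n = 2, Ecell = −(0.0592/2)·log([dilute]/[conc]) = −(0.0592/2)·log(0.00367/1.68) = +0.079 V.

0.079 V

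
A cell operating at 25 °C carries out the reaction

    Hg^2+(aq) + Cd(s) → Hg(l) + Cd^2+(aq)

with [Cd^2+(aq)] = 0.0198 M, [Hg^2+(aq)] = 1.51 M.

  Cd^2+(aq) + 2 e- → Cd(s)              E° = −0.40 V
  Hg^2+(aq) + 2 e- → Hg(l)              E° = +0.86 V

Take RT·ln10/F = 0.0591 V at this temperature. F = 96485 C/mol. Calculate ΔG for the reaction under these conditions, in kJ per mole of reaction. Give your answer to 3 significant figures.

−254 kJ/mol

E°cell = +0.86 − (−0.40) = +1.26 V; the balanced reaction transfers n = 2 electrons.
Q = [Cd^2+(aq)] / [Hg^2+(aq)] = 0.0131, so log Q = −1.882 and E = +1.26 − (0.0591/2)(−1.882) = +1.3156 V.
Finally ΔG = −nFE = −(2)(96485 C/mol)(+1.3156 V) = −254 kJ/mol.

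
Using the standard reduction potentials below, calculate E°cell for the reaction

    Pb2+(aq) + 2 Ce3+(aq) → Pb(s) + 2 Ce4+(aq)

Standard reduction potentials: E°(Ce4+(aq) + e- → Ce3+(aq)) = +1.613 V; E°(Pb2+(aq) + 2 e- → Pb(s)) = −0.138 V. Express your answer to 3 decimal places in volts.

Pb2+(aq) gains electrons, so the Pb²⁺/Pb couple is the cathode; the Ce⁴⁺/Ce³⁺ couple is the anode.
E°cell = E°(cathode) − E°(anode) = −0.138 − (+1.613) = −1.751 V.

−1.751 V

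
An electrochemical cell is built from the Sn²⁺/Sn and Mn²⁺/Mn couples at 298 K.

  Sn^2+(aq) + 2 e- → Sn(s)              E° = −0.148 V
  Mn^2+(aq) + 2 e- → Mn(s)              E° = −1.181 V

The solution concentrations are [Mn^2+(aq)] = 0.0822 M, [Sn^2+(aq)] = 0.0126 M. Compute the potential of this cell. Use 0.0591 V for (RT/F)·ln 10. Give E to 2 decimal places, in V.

Sn²⁺/Sn is reduced (cathode, E° = −0.148 V) and Mn²⁺/Mn is oxidized (anode).
E°cell = −0.148 − (−1.181) = +1.033 V, with n = 2 electrons transferred.
Balancing gives Sn^2+(aq) + Mn(s) → Sn(s) + Mn^2+(aq); hence Q = [Mn^2+(aq)] / [Sn^2+(aq)] = 6.52 (log Q = 0.815).
Applying E = E° − (RT ln10/nF)·log Q gives +1.033 − (0.0591/2)(0.815) = +1.01 V.

+1.01 V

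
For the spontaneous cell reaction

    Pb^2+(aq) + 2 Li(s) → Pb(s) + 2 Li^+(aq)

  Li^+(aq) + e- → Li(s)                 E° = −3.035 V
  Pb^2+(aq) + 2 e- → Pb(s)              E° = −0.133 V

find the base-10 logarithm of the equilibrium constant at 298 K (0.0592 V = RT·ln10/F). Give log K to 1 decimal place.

log K = 98.0

The Pb²⁺/Pb couple is reduced (cathode); E°cell = −0.133 − (−3.035) = +2.902 V with n = 2.
At equilibrium E = 0, so log K = nE°cell / 0.0592 = (2)(+2.902) / 0.0592 = 98.0.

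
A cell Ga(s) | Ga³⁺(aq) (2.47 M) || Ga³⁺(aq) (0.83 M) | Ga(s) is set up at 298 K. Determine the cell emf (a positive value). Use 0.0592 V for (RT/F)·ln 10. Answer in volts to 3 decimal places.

For a concentration cell E°cell = 0, since both electrodes use the same couple.
The compartment with the higher Ga³⁺(aq) concentration (2.47 M) acts as the cathode; ions are reduced there and produced at the dilute (0.83 M) anode.
With n = 3, Ecell = −(0.0592/3)·log([dilute]/[conc]) = −(0.0592/3)·log(0.83/2.47) = +0.009 V.

0.009 V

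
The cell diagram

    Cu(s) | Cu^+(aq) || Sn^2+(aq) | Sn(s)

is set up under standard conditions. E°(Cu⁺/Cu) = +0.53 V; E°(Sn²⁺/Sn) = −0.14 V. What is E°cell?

By convention the left-hand electrode in cell notation is the anode (oxidation) and the right-hand electrode is the cathode (reduction).
E°cell = E°(right) − E°(left) = −0.14 − (+0.53) = −0.67 V.
The negative sign shows that, as written, the cell would require an external voltage to drive the reaction.

−0.67 V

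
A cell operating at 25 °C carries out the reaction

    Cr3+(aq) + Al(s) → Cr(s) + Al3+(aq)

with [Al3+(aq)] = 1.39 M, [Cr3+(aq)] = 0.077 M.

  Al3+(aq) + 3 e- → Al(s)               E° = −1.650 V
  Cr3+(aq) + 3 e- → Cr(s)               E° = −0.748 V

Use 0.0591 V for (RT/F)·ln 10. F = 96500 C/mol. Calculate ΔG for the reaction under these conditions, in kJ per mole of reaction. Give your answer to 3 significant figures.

With Cr³⁺/Cr reduced at the cathode, E°cell = −0.748 − (−1.650) = +0.902 V and n = 3.
Here Q = [Al3+(aq)] / [Cr3+(aq)] = 18.1 (log Q = 1.257), giving E = +0.902 − (0.0591/3)·(1.257) = +0.8772 V.
ΔG = −nFE = −(3)(96500)(+0.8772) J/mol = −254 kJ/mol.

−254 kJ/mol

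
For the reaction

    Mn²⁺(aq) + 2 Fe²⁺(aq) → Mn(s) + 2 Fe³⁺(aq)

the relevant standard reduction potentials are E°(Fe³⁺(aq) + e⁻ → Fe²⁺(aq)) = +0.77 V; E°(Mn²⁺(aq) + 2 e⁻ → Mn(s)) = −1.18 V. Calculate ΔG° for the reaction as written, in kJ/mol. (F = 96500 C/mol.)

In the reaction as written Mn²⁺(aq) is reduced, so the Mn²⁺/Mn couple is the cathode and Fe³⁺/Fe²⁺ is the anode.
E°cell = −1.18 − (+0.77) = −1.95 V; balancing electrons gives n = 2.
ΔG° = −nFE°cell = −(2)(96500)(−1.95) J/mol = +376 kJ/mol.

+376 kJ/mol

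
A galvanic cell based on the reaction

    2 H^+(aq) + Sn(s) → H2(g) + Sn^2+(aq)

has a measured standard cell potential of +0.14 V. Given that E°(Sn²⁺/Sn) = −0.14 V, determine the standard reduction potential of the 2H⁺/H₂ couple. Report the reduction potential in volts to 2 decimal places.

+0.00 V

In the reaction as written the 2H⁺/H₂ couple is reduced (cathode) and Sn²⁺/Sn is oxidized (anode), so E°cell = E°(2H⁺/H₂) − E°(Sn²⁺/Sn).
E°(2H⁺/H₂) = E°cell + E°(anode) = +0.14 + (−0.14) = +0.00 V.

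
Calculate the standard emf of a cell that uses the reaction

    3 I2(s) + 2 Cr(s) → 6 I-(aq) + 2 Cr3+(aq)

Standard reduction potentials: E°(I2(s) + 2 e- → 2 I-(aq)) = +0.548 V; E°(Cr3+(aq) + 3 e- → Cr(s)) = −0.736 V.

+1.284 V

In the reaction as written, I2(s) is reduced (cathode) and Cr3+(aq) is produced by oxidation at the anode.
E°cell = E°(cathode) − E°(anode) = +0.548 − (−0.736) = +1.284 V.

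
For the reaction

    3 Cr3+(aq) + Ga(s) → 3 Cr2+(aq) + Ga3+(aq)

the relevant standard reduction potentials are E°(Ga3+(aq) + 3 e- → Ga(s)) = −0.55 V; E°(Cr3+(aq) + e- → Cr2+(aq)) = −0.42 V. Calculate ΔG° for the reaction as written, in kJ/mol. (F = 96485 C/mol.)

−37.6 kJ/mol

In the reaction as written Cr3+(aq) is reduced, so the Cr³⁺/Cr²⁺ couple is the cathode and Ga³⁺/Ga is the anode.
E°cell = −0.42 − (−0.55) = +0.13 V; balancing electrons gives n = 3.
ΔG° = −nFE°cell = −(3)(96485)(+0.13) J/mol = −37.6 kJ/mol.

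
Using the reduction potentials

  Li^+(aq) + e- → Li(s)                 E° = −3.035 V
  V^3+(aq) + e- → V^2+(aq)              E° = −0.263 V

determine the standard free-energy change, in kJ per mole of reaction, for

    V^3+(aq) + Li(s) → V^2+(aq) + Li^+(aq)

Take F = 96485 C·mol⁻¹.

−267 kJ/mol

In the reaction as written V^3+(aq) is reduced, so the V³⁺/V²⁺ couple is the cathode and Li⁺/Li is the anode.
E°cell = −0.263 − (−3.035) = +2.772 V; balancing electrons gives n = 1.
ΔG° = −nFE°cell = −(1)(96485)(+2.772) J/mol = −267 kJ/mol.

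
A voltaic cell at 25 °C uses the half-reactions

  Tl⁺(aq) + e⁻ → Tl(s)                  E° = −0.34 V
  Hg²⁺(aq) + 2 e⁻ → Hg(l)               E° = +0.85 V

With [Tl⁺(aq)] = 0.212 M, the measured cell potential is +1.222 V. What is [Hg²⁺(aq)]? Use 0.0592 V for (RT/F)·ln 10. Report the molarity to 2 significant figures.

The Hg²⁺/Hg couple has the larger reduction potential, so it is the cathode: E°cell = +0.85 − (−0.34) = +1.19 V and n = 2.
Since E = E° − (0.0592/n)·log Q, log Q = n(E° − E)/0.0592 = −1.081.
The balanced reaction is Hg²⁺(aq) + 2 Tl(s) → Hg(l) + 2 Tl⁺(aq), so Q = [Tl⁺(aq)]^2 / [Hg²⁺(aq)].
Substituting the known concentrations and solving, log [Hg²⁺(aq)] = −0.266 and [Hg²⁺(aq)] = 0.54 M.

0.54 M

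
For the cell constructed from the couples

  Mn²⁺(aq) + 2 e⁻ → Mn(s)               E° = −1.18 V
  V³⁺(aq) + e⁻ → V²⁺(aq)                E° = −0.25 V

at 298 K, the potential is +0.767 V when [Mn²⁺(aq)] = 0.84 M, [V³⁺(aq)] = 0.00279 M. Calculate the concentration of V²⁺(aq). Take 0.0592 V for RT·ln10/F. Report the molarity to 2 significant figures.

1.7 M

With V³⁺/V²⁺ at the cathode and Mn²⁺/Mn at the anode, E°cell = −0.25 − (−1.18) = +0.93 V (n = 2).
From the Nernst equation, log Q = n(E° − E)/0.0592 = 2·(+0.93 − (+0.767))/0.0592 = 5.507.
Balancing electrons gives 2 V³⁺(aq) + Mn(s) → 2 V²⁺(aq) + Mn²⁺(aq); thus Q = ([V²⁺(aq)]^2·[Mn²⁺(aq)]) / [V³⁺(aq)]^2.
Isolating [V²⁺(aq)] in Q = 10^{5.507} yields log [V²⁺(aq)] = 0.237, i.e. 1.7 M.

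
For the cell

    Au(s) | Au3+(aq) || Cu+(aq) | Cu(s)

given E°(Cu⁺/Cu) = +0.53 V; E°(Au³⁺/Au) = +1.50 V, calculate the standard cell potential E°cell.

−0.97 V

By convention the left-hand electrode in cell notation is the anode (oxidation) and the right-hand electrode is the cathode (reduction).
E°cell = E°(right) − E°(left) = +0.53 − (+1.50) = −0.97 V.
The negative sign shows that, as written, the cell would require an external voltage to drive the reaction.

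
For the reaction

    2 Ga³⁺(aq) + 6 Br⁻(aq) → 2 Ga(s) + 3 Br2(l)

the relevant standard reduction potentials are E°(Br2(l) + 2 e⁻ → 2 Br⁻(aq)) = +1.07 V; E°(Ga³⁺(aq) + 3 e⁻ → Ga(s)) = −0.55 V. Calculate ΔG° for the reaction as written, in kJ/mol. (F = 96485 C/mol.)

+938 kJ/mol

In the reaction as written Ga³⁺(aq) is reduced, so the Ga³⁺/Ga couple is the cathode and Br₂/Br⁻ is the anode.
E°cell = −0.55 − (+1.07) = −1.62 V; balancing electrons gives n = 6.
ΔG° = −nFE°cell = −(6)(96485)(−1.62) J/mol = +938 kJ/mol.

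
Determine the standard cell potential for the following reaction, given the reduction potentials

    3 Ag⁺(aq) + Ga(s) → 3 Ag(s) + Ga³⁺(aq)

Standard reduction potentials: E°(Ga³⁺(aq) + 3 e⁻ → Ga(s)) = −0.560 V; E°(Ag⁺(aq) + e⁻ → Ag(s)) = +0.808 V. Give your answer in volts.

In the reaction as written, Ag⁺(aq) is reduced (cathode) and Ga³⁺(aq) is produced by oxidation at the anode.
E°cell = E°(cathode) − E°(anode) = +0.808 − (−0.560) = +1.368 V.

+1.368 V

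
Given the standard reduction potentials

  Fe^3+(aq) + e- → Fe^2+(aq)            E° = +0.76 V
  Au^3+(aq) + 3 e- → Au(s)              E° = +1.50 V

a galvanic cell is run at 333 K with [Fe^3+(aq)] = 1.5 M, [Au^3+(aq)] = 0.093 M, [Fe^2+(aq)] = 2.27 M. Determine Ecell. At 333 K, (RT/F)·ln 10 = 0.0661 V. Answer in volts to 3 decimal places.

Since E°(Au³⁺/Au) > E°(Fe³⁺/Fe²⁺), Au³⁺/Au serves as the cathode.
E°cell = E°cat − E°an = +1.50 − (+0.76) = +0.74 V; n = 3.
For the overall reaction Au^3+(aq) + 3 Fe^2+(aq) → Au(s) + 3 Fe^3+(aq), Q = [Fe^3+(aq)]^3 / ([Au^3+(aq)]·[Fe^2+(aq)]^3) = 3.1, giving log Q = 0.492.
By the Nernst equation, E = +0.74 − (0.0661/3)·(0.492) = +0.729 V.

+0.729 V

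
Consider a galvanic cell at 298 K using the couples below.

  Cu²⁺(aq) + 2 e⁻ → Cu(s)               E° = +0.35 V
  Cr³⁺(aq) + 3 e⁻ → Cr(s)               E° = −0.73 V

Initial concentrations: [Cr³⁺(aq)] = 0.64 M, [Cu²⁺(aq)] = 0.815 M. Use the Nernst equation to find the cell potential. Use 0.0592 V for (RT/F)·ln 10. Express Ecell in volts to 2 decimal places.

The Cu²⁺/Cu couple has the more positive E°, so it is the cathode; Cr³⁺/Cr is the anode.
The standard potential is +0.35 − (−0.73) = +1.08 V and the balanced reaction transfers n = 6 electrons.
Balancing gives 3 Cu²⁺(aq) + 2 Cr(s) → 3 Cu(s) + 2 Cr³⁺(aq); hence Q = [Cr³⁺(aq)]^2 / [Cu²⁺(aq)]^3 = 0.757 (log Q = −0.121).
Applying E = E° − (RT ln10/nF)·log Q gives +1.08 − (0.0592/6)(−0.121) = +1.08 V.

+1.08 V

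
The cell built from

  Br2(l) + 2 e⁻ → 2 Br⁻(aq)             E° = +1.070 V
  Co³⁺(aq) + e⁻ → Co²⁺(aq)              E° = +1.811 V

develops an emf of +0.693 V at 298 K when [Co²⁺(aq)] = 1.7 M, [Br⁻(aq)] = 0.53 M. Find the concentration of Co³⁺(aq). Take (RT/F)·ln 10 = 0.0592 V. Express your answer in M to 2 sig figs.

0.50 M

With Co³⁺/Co²⁺ at the cathode and Br₂/Br⁻ at the anode, E°cell = +1.811 − (+1.070) = +0.741 V (n = 2).
Rearranging E = E° − (0.0592/n)·log Q gives log Q = 2(+0.741 − (+0.693))/0.0592 = 1.622.
For 2 Co³⁺(aq) + 2 Br⁻(aq) → 2 Co²⁺(aq) + Br2(l), the reaction quotient is Q = [Co²⁺(aq)]^2 / ([Co³⁺(aq)]^2·[Br⁻(aq)]^2).
Solving for the unknown gives log [Co³⁺(aq)] = −0.305, so [Co³⁺(aq)] ≈ 0.50 M.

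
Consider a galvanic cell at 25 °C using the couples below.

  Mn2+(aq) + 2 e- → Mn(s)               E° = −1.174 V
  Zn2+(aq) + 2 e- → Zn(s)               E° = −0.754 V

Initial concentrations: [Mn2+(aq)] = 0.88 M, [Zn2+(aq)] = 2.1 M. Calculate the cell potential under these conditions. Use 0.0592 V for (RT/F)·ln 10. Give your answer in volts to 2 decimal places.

The Zn²⁺/Zn couple has the more positive E°, so it is the cathode; Mn²⁺/Mn is the anode.
E°cell = E°cat − E°an = −0.754 − (−1.174) = +0.420 V; n = 2.
For the overall reaction Zn2+(aq) + Mn(s) → Zn(s) + Mn2+(aq), Q = [Mn2+(aq)] / [Zn2+(aq)] = 0.419, giving log Q = −0.378.
Applying E = E° − (RT ln10/nF)·log Q gives +0.420 − (0.0592/2)(−0.378) = +0.43 V.

+0.43 V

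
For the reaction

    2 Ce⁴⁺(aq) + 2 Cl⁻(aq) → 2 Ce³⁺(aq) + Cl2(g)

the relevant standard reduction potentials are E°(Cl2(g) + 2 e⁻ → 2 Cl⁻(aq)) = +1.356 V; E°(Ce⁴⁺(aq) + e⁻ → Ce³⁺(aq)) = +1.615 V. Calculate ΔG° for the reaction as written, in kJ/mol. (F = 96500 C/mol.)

In the reaction as written Ce⁴⁺(aq) is reduced, so the Ce⁴⁺/Ce³⁺ couple is the cathode and Cl₂/Cl⁻ is the anode.
E°cell = +1.615 − (+1.356) = +0.259 V; balancing electrons gives n = 2.
ΔG° = −nFE°cell = −(2)(96500)(+0.259) J/mol = −50.0 kJ/mol.

−50.0 kJ/mol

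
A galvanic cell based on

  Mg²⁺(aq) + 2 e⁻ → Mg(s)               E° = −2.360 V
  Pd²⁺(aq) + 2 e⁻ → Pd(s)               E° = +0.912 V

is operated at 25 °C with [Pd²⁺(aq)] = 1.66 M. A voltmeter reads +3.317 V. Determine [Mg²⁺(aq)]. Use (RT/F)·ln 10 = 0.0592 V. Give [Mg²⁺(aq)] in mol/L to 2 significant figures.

The Pd²⁺/Pd couple has the larger reduction potential, so it is the cathode: E°cell = +0.912 − (−2.360) = +3.272 V and n = 2.
From the Nernst equation, log Q = n(E° − E)/0.0592 = 2·(+3.272 − (+3.317))/0.0592 = −1.520.
The balanced reaction is Pd²⁺(aq) + Mg(s) → Pd(s) + Mg²⁺(aq), so Q = [Mg²⁺(aq)] / [Pd²⁺(aq)].
Solving for the unknown gives log [Mg²⁺(aq)] = −1.300, so [Mg²⁺(aq)] ≈ 0.050 M.

0.050 M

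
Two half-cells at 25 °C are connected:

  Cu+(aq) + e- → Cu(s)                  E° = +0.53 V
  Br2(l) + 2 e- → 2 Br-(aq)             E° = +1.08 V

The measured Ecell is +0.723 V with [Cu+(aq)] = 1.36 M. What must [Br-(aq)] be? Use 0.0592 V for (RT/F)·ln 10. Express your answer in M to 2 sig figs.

With Br₂/Br⁻ at the cathode and Cu⁺/Cu at the anode, E°cell = +1.08 − (+0.53) = +0.55 V (n = 2).
Rearranging E = E° − (0.0592/n)·log Q gives log Q = 2(+0.55 − (+0.723))/0.0592 = −5.845.
Balancing electrons gives Br2(l) + 2 Cu(s) → 2 Br-(aq) + 2 Cu+(aq); thus Q = [Br-(aq)]^2·[Cu+(aq)]^2.
Solving for the unknown gives log [Br-(aq)] = −3.056, so [Br-(aq)] ≈ 0.00088 M.

0.00088 M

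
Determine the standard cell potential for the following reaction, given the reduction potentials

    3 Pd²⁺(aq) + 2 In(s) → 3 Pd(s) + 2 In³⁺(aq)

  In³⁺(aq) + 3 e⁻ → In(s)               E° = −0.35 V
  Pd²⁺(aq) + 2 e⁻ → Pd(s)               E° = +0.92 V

Pd²⁺(aq) gains electrons, so the Pd²⁺/Pd couple is the cathode; the In³⁺/In couple is the anode.
E°cell = E°(cathode) − E°(anode) = +0.92 − (−0.35) = +1.27 V.
The positive value indicates the reaction is spontaneous as written.

+1.27 V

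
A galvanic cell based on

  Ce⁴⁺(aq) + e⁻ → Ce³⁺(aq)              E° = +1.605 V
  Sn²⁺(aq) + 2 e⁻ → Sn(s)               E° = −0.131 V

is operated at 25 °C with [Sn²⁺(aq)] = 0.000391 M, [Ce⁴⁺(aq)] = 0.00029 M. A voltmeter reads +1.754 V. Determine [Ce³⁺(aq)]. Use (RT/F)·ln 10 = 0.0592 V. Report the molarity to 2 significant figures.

0.0073 M

With Ce⁴⁺/Ce³⁺ at the cathode and Sn²⁺/Sn at the anode, E°cell = +1.605 − (−0.131) = +1.736 V (n = 2).
Since E = E° − (0.0592/n)·log Q, log Q = n(E° − E)/0.0592 = −0.608.
For 2 Ce⁴⁺(aq) + Sn(s) → 2 Ce³⁺(aq) + Sn²⁺(aq), the reaction quotient is Q = ([Ce³⁺(aq)]^2·[Sn²⁺(aq)]) / [Ce⁴⁺(aq)]^2.
Substituting the known concentrations and solving, log [Ce³⁺(aq)] = −2.138 and [Ce³⁺(aq)] = 0.0073 M.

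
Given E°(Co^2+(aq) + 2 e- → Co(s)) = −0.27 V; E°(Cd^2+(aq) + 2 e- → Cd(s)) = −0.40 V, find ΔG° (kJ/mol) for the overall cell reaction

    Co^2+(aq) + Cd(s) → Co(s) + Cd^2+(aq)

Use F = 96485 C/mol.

In the reaction as written Co^2+(aq) is reduced, so the Co²⁺/Co couple is the cathode and Cd²⁺/Cd is the anode.
E°cell = −0.27 − (−0.40) = +0.13 V; balancing electrons gives n = 2.
ΔG° = −nFE°cell = −(2)(96485)(+0.13) J/mol = −25.1 kJ/mol.

−25.1 kJ/mol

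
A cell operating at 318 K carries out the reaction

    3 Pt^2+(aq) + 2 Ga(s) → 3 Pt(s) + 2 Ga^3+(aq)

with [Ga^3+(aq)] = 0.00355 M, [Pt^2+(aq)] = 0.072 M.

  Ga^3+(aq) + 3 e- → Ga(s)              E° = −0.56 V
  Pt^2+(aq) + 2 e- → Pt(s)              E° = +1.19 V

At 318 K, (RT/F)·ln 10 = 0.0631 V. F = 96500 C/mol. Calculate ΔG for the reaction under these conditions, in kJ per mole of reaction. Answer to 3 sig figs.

−1020 kJ/mol

E°cell = +1.19 − (−0.56) = +1.75 V; the balanced reaction transfers n = 6 electrons.
Q = [Ga^3+(aq)]^2 / [Pt^2+(aq)]^3 = 0.0338, so log Q = −1.472 and E = +1.75 − (0.0631/6)(−1.472) = +1.7655 V.
Then ΔG = −nFE = −6 × 96500 × +1.7655 J/mol = −1020 kJ/mol.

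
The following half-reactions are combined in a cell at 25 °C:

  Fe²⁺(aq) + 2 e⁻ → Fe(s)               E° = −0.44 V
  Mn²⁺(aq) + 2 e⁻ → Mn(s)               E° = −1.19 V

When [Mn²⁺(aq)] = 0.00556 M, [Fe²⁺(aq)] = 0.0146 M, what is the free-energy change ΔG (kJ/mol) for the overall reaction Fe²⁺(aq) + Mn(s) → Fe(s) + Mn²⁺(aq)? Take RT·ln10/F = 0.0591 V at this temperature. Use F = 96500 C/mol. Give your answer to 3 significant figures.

−147 kJ/mol

E°cell = −0.44 − (−1.19) = +0.75 V; the balanced reaction transfers n = 2 electrons.
Here Q = [Mn²⁺(aq)] / [Fe²⁺(aq)] = 0.381 (log Q = −0.419), giving E = +0.75 − (0.0591/2)·(−0.419) = +0.7624 V.
Then ΔG = −nFE = −2 × 96500 × +0.7624 J/mol = −147 kJ/mol.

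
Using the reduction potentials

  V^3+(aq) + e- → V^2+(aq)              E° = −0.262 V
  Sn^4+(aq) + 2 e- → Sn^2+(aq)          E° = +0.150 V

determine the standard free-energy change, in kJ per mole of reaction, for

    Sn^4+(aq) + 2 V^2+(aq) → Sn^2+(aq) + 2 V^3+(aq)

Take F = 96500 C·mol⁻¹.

−79.5 kJ/mol

In the reaction as written Sn^4+(aq) is reduced, so the Sn⁴⁺/Sn²⁺ couple is the cathode and V³⁺/V²⁺ is the anode.
E°cell = +0.150 − (−0.262) = +0.412 V; balancing electrons gives n = 2.
ΔG° = −nFE°cell = −(2)(96500)(+0.412) J/mol = −79.5 kJ/mol.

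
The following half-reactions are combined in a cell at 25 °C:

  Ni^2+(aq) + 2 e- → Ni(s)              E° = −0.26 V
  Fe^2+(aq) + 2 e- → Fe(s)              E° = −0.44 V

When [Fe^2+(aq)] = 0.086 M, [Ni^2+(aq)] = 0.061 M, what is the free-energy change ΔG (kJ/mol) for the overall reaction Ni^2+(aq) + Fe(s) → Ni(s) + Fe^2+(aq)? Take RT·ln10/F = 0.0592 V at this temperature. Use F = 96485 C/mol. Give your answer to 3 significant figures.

−33.9 kJ/mol

E°cell = −0.26 − (−0.44) = +0.18 V; the balanced reaction transfers n = 2 electrons.
Q = [Fe^2+(aq)] / [Ni^2+(aq)] = 1.41, so log Q = 0.149 and E = +0.18 − (0.0592/2)(0.149) = +0.1756 V.
ΔG = −nFE = −(2)(96485)(+0.1756) J/mol = −33.9 kJ/mol.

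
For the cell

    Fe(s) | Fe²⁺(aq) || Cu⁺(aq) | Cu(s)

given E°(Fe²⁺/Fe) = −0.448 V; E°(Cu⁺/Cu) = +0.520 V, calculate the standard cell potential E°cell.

+0.968 V

By convention the left-hand electrode in cell notation is the anode (oxidation) and the right-hand electrode is the cathode (reduction).
E°cell = E°(right) − E°(left) = +0.520 − (−0.448) = +0.968 V.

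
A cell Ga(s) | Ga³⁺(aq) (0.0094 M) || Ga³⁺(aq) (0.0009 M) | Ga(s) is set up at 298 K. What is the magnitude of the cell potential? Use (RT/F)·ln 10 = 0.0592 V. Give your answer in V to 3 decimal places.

0.020 V

For a concentration cell E°cell = 0, since both electrodes use the same couple.
The compartment with the higher Ga³⁺(aq) concentration (0.0094 M) acts as the cathode; ions are reduced there and produced at the dilute (0.0009 M) anode.
With n = 3, Ecell = −(0.0592/3)·log([dilute]/[conc]) = −(0.0592/3)·log(0.0009/0.0094) = +0.020 V.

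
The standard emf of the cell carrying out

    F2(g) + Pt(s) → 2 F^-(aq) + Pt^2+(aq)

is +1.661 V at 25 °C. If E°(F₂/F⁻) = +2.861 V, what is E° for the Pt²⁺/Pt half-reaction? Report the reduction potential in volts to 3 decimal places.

In the reaction as written the F₂/F⁻ couple is reduced (cathode) and Pt²⁺/Pt is oxidized (anode), so E°cell = E°(F₂/F⁻) − E°(Pt²⁺/Pt).
E°(Pt²⁺/Pt) = E°(cathode) − E°cell = +2.861 − (+1.661) = +1.200 V.

+1.200 V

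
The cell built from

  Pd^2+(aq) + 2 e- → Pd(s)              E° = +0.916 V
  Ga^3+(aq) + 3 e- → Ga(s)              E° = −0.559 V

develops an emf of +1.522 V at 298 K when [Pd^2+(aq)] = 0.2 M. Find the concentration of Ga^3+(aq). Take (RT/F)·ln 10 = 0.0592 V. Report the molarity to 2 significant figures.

Pd²⁺/Pd is the cathode (higher E°); E°cell = +0.916 − (−0.559) = +1.475 V with n = 6.
Since E = E° − (0.0592/n)·log Q, log Q = n(E° − E)/0.0592 = −4.764.
For 3 Pd^2+(aq) + 2 Ga(s) → 3 Pd(s) + 2 Ga^3+(aq), the reaction quotient is Q = [Ga^3+(aq)]^2 / [Pd^2+(aq)]^3.
Isolating [Ga^3+(aq)] in Q = 10^{−4.764} yields log [Ga^3+(aq)] = −3.430, i.e. 0.00037 M.

0.00037 M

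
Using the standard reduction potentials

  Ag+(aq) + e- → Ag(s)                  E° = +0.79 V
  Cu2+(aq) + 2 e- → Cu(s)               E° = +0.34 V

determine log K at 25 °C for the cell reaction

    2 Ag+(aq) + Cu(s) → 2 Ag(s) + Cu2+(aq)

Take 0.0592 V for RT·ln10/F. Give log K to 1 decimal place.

log K = 15.2

The Ag⁺/Ag couple is reduced (cathode); E°cell = +0.79 − (+0.34) = +0.45 V with n = 2.
At equilibrium E = 0, so log K = nE°cell / 0.0592 = (2)(+0.45) / 0.0592 = 15.2.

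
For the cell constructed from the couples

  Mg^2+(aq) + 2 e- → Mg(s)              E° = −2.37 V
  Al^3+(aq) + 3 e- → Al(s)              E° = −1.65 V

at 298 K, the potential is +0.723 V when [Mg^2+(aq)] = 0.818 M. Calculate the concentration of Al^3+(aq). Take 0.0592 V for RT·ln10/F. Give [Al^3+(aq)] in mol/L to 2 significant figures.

The Al³⁺/Al couple has the larger reduction potential, so it is the cathode: E°cell = −1.65 − (−2.37) = +0.72 V and n = 6.
From the Nernst equation, log Q = n(E° − E)/0.0592 = 6·(+0.72 − (+0.723))/0.0592 = −0.304.
The balanced reaction is 2 Al^3+(aq) + 3 Mg(s) → 2 Al(s) + 3 Mg^2+(aq), so Q = [Mg^2+(aq)]^3 / [Al^3+(aq)]^2.
Isolating [Al^3+(aq)] in Q = 10^{−0.304} yields log [Al^3+(aq)] = 0.021, i.e. 1.0 M.

1.0 M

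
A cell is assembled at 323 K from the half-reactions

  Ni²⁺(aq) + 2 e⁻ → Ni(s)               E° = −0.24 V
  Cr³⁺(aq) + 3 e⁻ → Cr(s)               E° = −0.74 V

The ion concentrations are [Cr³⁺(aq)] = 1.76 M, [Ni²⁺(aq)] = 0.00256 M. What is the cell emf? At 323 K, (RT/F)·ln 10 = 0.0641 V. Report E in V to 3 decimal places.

The Ni²⁺/Ni couple has the more positive E°, so it is the cathode; Cr³⁺/Cr is the anode.
E°cell = E°cat − E°an = −0.24 − (−0.74) = +0.50 V; n = 6.
The balanced reaction is 3 Ni²⁺(aq) + 2 Cr(s) → 3 Ni(s) + 2 Cr³⁺(aq), so Q = [Cr³⁺(aq)]^2 / [Ni²⁺(aq)]^3 = 1.85×10^8 and log Q = 8.266.
Applying E = E° − (RT ln10/nF)·log Q gives +0.50 − (0.0641/6)(8.266) = +0.412 V.

+0.412 V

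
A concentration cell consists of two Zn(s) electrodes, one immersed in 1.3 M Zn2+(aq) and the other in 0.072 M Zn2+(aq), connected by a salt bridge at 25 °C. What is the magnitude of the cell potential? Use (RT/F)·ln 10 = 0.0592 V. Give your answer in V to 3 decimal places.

0.037 V

For a concentration cell E°cell = 0, since both electrodes use the same couple.
The compartment with the higher Zn2+(aq) concentration (1.3 M) acts as the cathode; ions are reduced there and produced at the dilute (0.072 M) anode.
With n = 2, Ecell = −(0.0592/2)·log([dilute]/[conc]) = −(0.0592/2)·log(0.072/1.3) = +0.037 V.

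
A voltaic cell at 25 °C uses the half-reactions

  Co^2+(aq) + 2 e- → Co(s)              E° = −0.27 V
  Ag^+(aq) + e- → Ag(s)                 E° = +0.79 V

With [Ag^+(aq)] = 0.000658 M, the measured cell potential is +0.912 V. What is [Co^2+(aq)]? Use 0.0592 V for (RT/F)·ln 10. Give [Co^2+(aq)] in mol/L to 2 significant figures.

0.043 M

With Ag⁺/Ag at the cathode and Co²⁺/Co at the anode, E°cell = +0.79 − (−0.27) = +1.06 V (n = 2).
From the Nernst equation, log Q = n(E° − E)/0.0592 = 2·(+1.06 − (+0.912))/0.0592 = 5.000.
For 2 Ag^+(aq) + Co(s) → 2 Ag(s) + Co^2+(aq), the reaction quotient is Q = [Co^2+(aq)] / [Ag^+(aq)]^2.
Isolating [Co^2+(aq)] in Q = 10^{5.000} yields log [Co^2+(aq)] = −1.364, i.e. 0.043 M.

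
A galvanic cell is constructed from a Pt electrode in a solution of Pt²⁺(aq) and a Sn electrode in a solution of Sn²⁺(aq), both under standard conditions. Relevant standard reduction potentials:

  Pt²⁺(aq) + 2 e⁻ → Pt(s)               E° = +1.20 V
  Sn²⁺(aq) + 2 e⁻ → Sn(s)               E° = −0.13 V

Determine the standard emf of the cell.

Of the two couples in this cell, the one with the more positive reduction potential is reduced at the cathode: here that is Pt²⁺/Pt (+1.20 V); Sn²⁺/Sn (−0.13 V) is the anode.
E°cell = E°(cathode) − E°(anode) = +1.20 − (−0.13) = +1.33 V.

+1.33 V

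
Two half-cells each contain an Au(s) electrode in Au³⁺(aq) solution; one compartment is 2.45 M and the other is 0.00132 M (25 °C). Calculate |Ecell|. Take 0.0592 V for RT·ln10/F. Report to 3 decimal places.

For a concentration cell E°cell = 0, since both electrodes use the same couple.
The compartment with the higher Au³⁺(aq) concentration (2.45 M) acts as the cathode; ions are reduced there and produced at the dilute (0.00132 M) anode.
With n = 3, Ecell = −(0.0592/3)·log([dilute]/[conc]) = −(0.0592/3)·log(0.00132/2.45) = +0.065 V.

0.065 V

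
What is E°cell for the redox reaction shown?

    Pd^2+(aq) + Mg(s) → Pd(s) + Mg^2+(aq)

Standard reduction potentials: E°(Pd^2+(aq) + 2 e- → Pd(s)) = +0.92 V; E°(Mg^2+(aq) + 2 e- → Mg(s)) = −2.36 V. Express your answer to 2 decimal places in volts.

In the reaction as written, Pd^2+(aq) is reduced (cathode) and Mg^2+(aq) is produced by oxidation at the anode.
E°cell = E°(cathode) − E°(anode) = +0.92 − (−2.36) = +3.28 V.
The positive value indicates the reaction is spontaneous as written.

+3.28 V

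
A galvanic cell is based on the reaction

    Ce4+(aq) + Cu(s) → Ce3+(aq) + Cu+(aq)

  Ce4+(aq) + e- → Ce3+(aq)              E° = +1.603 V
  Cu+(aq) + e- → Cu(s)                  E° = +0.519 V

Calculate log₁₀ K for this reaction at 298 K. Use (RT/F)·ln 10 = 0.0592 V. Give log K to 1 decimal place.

The Ce⁴⁺/Ce³⁺ couple is reduced (cathode); E°cell = +1.603 − (+0.519) = +1.084 V with n = 1.
At equilibrium E = 0, so log K = nE°cell / 0.0592 = (1)(+1.084) / 0.0592 = 18.3.

log K = 18.3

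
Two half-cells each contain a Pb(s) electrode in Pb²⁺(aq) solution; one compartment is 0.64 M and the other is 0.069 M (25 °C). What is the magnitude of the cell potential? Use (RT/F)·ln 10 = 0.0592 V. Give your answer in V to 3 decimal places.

0.029 V

For a concentration cell E°cell = 0, since both electrodes use the same couple.
The compartment with the higher Pb²⁺(aq) concentration (0.64 M) acts as the cathode; ions are reduced there and produced at the dilute (0.069 M) anode.
With n = 2, Ecell = −(0.0592/2)·log([dilute]/[conc]) = −(0.0592/2)·log(0.069/0.64) = +0.029 V.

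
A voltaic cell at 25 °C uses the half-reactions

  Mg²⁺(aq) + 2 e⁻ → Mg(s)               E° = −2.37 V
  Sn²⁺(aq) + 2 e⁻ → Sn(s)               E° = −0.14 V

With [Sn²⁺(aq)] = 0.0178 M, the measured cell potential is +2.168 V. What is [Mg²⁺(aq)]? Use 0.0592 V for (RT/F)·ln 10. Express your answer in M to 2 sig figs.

With Sn²⁺/Sn at the cathode and Mg²⁺/Mg at the anode, E°cell = −0.14 − (−2.37) = +2.23 V (n = 2).
Since E = E° − (0.0592/n)·log Q, log Q = n(E° − E)/0.0592 = 2.095.
Balancing electrons gives Sn²⁺(aq) + Mg(s) → Sn(s) + Mg²⁺(aq); thus Q = [Mg²⁺(aq)] / [Sn²⁺(aq)].
Solving for the unknown gives log [Mg²⁺(aq)] = 0.345, so [Mg²⁺(aq)] ≈ 2.2 M.

2.2 M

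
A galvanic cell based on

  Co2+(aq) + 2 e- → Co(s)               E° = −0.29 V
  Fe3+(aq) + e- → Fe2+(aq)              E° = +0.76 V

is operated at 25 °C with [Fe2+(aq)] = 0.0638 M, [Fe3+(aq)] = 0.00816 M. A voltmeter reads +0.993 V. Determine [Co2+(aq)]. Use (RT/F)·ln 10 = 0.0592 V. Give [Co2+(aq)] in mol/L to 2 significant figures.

1.4 M

With Fe³⁺/Fe²⁺ at the cathode and Co²⁺/Co at the anode, E°cell = +0.76 − (−0.29) = +1.05 V (n = 2).
From the Nernst equation, log Q = n(E° − E)/0.0592 = 2·(+1.05 − (+0.993))/0.0592 = 1.926.
For 2 Fe3+(aq) + Co(s) → 2 Fe2+(aq) + Co2+(aq), the reaction quotient is Q = ([Fe2+(aq)]^2·[Co2+(aq)]) / [Fe3+(aq)]^2.
Isolating [Co2+(aq)] in Q = 10^{1.926} yields log [Co2+(aq)] = 0.140, i.e. 1.4 M.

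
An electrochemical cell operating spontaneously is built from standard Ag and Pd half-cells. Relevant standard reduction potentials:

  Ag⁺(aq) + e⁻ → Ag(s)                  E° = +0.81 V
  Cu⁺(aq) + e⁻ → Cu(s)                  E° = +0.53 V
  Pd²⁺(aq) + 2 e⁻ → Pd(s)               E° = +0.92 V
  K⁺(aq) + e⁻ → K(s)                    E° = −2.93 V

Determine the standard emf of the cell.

+0.11 V

The Pd²⁺/Pd couple has the higher E°, so Pd ion is reduced (cathode) and Ag is oxidized (anode).
E°cell = E°(cathode) − E°(anode) = +0.92 − (+0.81) = +0.11 V.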